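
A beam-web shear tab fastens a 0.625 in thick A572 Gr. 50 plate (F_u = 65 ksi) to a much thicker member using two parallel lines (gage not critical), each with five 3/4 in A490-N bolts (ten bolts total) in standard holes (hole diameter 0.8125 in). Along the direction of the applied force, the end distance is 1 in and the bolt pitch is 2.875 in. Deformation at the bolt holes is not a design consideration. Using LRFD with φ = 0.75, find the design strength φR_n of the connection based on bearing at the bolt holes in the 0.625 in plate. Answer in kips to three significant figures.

603 kips

Per bolt r_n = 1.5 l_c t F_u ≤ 3.0 d t F_u; upper limit = 3.0 × 0.75 × 0.625 × 65 = 91.41 kips.
Edge bolt: l_c = 1 − 0.8125/2 = 0.5938 in → 1.5 × 0.5938 × 0.625 × 65 = 36.18 → r_n = 36.18 kips.
Interior bolts: l_c = 2.875 − 0.8125 = 2.062 in → 1.5 × 2.062 × 0.625 × 65 = 125.7 → r_n = 91.41 kips.
R_n = 2 × 36.18 + 8 × 91.41 = 803.6 kips.
Design strength φR_n = 0.75 × 803.6 = 603 kips.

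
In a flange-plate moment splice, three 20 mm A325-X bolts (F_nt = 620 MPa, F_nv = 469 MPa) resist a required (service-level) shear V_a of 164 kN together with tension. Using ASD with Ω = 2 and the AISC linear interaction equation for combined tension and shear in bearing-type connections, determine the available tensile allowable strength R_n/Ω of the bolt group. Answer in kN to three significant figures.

A_b = π·20²/4 = 314.2 mm²; f_rv = 164 × 1000 / (3 × 314.2) = 174 MPa.
F'_nt = 1.3 F_nt − (Ω F_nt / F_nv) f_rv = 1.3·620 − (2·620/469)·174 = 345.9 MPa, capped at F_nt → F'_nt = 345.9 MPa.
R_n = F'_nt · A_b · n = 345.9 × 314.2 × 3 / 1000 = 326 kN.
Allowable strength R_n/Ω = 326 / 2 = 163 kN.

163 kN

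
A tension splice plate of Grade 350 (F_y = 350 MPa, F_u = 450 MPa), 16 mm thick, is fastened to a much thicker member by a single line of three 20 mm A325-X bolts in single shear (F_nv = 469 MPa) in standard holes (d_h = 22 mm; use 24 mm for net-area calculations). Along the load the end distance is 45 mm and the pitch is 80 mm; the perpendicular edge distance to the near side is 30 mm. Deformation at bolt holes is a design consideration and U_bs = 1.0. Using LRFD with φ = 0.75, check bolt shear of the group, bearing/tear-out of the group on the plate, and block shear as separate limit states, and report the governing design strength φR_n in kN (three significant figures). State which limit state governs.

332 kN (bolt shear governs)

Bolt shear: A_b = π·20²/4 = 314.2 mm²; R_n = 469 × 314.2 × 3 × 1 / 1000 = 442 kN → 0.75 × 442 = 332 kN.
Bearing: edge l_c = 34, r_n = 293.8 kN; interior l_c = 58, r_n = 345.6 kN; R_n = 293.8 + 2·345.6 = 985 kN → 739 kN.
Block shear: A_gv = 3280, A_nv = 2320, A_nt = 288 mm²; R_n = min(0.6F_uA_nv, 0.6F_yA_gv) + U_bs·F_u·A_nt = 756 kN → 567 kN.
Bolt shear governs: 332 kN.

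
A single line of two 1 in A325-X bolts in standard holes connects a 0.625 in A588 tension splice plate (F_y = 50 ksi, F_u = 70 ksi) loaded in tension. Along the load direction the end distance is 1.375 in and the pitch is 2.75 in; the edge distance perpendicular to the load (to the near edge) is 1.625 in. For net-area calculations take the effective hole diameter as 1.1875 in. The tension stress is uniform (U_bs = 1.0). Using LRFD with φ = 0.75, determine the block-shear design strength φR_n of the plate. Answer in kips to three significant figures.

80 kips

Shear plane L_v = 1.375 + 1·2.75 = 4.125 in; A_gv = 4.125 × 0.625 = 2.578 in².
A_nv = (4.125 − 1.5·1.1875) × 0.625 = 1.465 in².
A_nt = (1.625 − 0.5·1.1875) × 0.625 = 0.6445 in².
0.6 F_u A_nv = 61.52 kips; 0.6 F_y A_gv = 77.34 kips → shear rupture governs the shear term.
R_n = 61.52 + 1.0 × 70 × 0.6445 = 106.6 kips.
Design strength φR_n = 0.75 × 106.6 = 80 kips.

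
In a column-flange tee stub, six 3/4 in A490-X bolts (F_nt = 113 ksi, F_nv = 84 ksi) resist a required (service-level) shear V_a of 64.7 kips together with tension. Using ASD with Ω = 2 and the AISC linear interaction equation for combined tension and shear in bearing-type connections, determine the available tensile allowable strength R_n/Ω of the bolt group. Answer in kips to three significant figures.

A_b = π·0.75²/4 = 0.4418 in²; f_rv = 64.7 / (6 × 0.4418) = 24.41 ksi.
F'_nt = 1.3 F_nt − (Ω F_nt / F_nv) f_rv = 1.3·113 − (2·113/84)·24.41 = 81.23 ksi, capped at F_nt → F'_nt = 81.23 ksi.
R_n = F'_nt · A_b · n = 81.23 × 0.4418 × 6 = 215.3 kips.
Allowable strength R_n/Ω = 215.3 / 2 = 108 kips.

108 kips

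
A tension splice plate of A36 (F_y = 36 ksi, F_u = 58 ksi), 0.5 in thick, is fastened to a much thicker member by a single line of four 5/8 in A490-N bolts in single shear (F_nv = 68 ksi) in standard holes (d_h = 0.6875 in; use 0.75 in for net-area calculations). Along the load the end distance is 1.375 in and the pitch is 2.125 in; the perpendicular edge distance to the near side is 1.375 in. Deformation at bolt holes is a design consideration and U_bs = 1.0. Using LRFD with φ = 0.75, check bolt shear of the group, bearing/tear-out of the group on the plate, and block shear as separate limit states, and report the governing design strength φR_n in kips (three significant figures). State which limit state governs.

62.6 kips (bolt shear governs)

Bolt shear: A_b = π·0.625²/4 = 0.3068 in²; R_n = 68 × 0.3068 × 4 × 1 = 83.45 kips → 0.75 × 83.45 = 62.6 kips.
Bearing: edge l_c = 1.031, r_n = 35.89 kips; interior l_c = 1.438, r_n = 43.5 kips; R_n = 35.89 + 3·43.5 = 166.4 kips → 125 kips.
Block shear: A_gv = 3.875, A_nv = 2.562, A_nt = 0.5 in²; R_n = min(0.6F_uA_nv, 0.6F_yA_gv) + U_bs·F_u·A_nt = 112.7 kips → 84.5 kips.
Bolt shear governs: 62.6 kips.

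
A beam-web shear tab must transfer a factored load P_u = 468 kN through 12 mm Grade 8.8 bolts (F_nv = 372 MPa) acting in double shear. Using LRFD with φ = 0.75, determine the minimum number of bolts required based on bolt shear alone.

8 bolts

A_b = π·12²/4 = 113.1 mm².
Per-bolt design strength φR_n = 0.75 × 372 × 113.1 × 2 / 1000 = 63.11 kN.
n ≥ 468 / 63.11 = 7.416 → use 8 bolts.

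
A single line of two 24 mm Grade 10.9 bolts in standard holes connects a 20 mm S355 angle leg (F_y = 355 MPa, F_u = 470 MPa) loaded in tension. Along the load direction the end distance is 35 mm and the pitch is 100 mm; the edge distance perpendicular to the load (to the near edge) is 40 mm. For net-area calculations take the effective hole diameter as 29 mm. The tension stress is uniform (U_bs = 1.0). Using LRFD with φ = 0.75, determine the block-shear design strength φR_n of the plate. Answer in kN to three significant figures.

567 kN

Shear plane L_v = 35 + 1·100 = 135 mm; A_gv = 135 × 20 = 2700 mm².
A_nv = (135 − 1.5·29) × 20 = 1830 mm².
A_nt = (40 − 0.5·29) × 20 = 510 mm².
0.6 F_u A_nv = 516.1 kN; 0.6 F_y A_gv = 575.1 kN → shear rupture governs the shear term.
R_n = 516.1 + 1.0 × 470 × 510 / 1000 = 755.8 kN.
Design strength φR_n = 0.75 × 755.8 = 567 kN.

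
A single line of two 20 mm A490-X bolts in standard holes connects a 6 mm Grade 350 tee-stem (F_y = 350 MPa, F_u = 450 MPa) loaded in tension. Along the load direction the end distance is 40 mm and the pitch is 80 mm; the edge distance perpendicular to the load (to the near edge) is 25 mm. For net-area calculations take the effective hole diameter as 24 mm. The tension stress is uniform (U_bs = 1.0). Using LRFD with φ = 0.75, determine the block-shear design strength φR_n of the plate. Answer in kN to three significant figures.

128 kN

Shear plane L_v = 40 + 1·80 = 120 mm; A_gv = 120 × 6 = 720 mm².
A_nv = (120 − 1.5·24) × 6 = 504 mm².
A_nt = (25 − 0.5·24) × 6 = 78 mm².
0.6 F_u A_nv = 136.1 kN; 0.6 F_y A_gv = 151.2 kN → shear rupture governs the shear term.
R_n = 136.1 + 1.0 × 450 × 78 / 1000 = 171.2 kN.
Design strength φR_n = 0.75 × 171.2 = 128 kN.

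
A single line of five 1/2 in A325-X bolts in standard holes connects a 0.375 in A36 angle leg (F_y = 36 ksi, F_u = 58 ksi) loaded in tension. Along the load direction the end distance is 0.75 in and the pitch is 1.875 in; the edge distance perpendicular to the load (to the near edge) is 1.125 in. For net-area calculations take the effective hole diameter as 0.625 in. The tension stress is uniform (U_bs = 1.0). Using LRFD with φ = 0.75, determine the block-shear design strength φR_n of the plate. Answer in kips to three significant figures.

Shear plane L_v = 0.75 + 4·1.875 = 8.25 in; A_gv = 8.25 × 0.375 = 3.094 in².
A_nv = (8.25 − 4.5·0.625) × 0.375 = 2.039 in².
A_nt = (1.125 − 0.5·0.625) × 0.375 = 0.3047 in².
0.6 F_u A_nv = 70.96 kips; 0.6 F_y A_gv = 66.82 kips → shear yielding governs the shear term.
R_n = 66.82 + 1.0 × 58 × 0.3047 = 84.5 kips.
Design strength φR_n = 0.75 × 84.5 = 63.4 kips.

63.4 kips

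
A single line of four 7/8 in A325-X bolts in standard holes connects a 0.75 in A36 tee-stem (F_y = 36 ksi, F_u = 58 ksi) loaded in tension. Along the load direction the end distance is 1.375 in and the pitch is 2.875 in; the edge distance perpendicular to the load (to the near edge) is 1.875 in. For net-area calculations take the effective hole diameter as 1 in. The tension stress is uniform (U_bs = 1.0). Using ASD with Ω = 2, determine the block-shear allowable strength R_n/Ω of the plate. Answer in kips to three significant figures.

111 kips

Shear plane L_v = 1.375 + 3·2.875 = 10 in; A_gv = 10 × 0.75 = 7.5 in².
A_nv = (10 − 3.5·1) × 0.75 = 4.875 in².
A_nt = (1.875 − 0.5·1) × 0.75 = 1.031 in².
0.6 F_u A_nv = 169.6 kips; 0.6 F_y A_gv = 162 kips → shear yielding governs the shear term.
R_n = 162 + 1.0 × 58 × 1.031 = 221.8 kips.
Allowable strength R_n/Ω = 221.8 / 2 = 111 kips.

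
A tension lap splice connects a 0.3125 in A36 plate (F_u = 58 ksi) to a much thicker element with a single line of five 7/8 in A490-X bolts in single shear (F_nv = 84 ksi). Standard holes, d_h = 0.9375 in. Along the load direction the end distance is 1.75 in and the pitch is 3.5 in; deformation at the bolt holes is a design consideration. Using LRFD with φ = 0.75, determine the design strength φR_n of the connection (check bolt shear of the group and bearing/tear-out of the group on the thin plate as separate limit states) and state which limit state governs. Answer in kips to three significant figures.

Bolt shear: A_b = π·0.875²/4 = 0.6013 in²; R_n = 84 × 0.6013 × 5 × 1 = 252.6 kips → 0.75 × 252.6 = 189 kips.
Bearing (1.2 l_c t F_u ≤ 2.4 d t F_u): upper limit = 2.4·0.875·0.3125·58 = 38.06 kips.
  Edge l_c = 1.75 − 0.9375/2 = 1.281 → r_n = 27.87 kips; interior l_c = 3.5 − 0.9375 = 2.562 → r_n = 38.06 kips.
  R_n,bearing = 1·27.87 + 4·38.06 = 180.1 kips → 0.75 × 180.1 = 135 kips.
Bearing governs: 135 kips.

135 kips (bearing governs)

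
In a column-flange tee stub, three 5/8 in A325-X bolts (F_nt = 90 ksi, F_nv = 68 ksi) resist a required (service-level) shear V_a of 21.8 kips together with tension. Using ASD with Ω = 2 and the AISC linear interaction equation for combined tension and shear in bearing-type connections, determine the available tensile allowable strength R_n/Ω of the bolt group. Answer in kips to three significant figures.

A_b = π·0.625²/4 = 0.3068 in²; f_rv = 21.8 / (3 × 0.3068) = 23.69 ksi.
F'_nt = 1.3 F_nt − (Ω F_nt / F_nv) f_rv = 1.3·90 − (2·90/68)·23.69 = 54.3 ksi, capped at F_nt → F'_nt = 54.3 ksi.
R_n = F'_nt · A_b · n = 54.3 × 0.3068 × 3 = 49.98 kips.
Allowable strength R_n/Ω = 49.98 / 2 = 25 kips.

25 kips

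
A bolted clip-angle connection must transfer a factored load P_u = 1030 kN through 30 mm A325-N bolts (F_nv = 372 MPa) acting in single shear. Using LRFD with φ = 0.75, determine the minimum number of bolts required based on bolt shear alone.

A_b = π·30²/4 = 706.9 mm².
Per-bolt design strength φR_n = 0.75 × 372 × 706.9 × 1 / 1000 = 197.2 kN.
n ≥ 1030 / 197.2 = 5.223 → use 6 bolts.

6 bolts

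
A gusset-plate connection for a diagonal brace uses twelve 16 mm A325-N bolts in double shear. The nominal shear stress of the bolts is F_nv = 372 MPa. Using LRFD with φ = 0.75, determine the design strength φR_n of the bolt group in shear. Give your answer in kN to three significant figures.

A_b = π × 16² / 4 = 201.1 mm².
R_n = F_nv · A_b · n · n_s = 372 × 201.1 × 12 × 2 / 1000 = 1795 kN.
Design strength φR_n = 0.75 × 1795 = 1350 kN.

1350 kN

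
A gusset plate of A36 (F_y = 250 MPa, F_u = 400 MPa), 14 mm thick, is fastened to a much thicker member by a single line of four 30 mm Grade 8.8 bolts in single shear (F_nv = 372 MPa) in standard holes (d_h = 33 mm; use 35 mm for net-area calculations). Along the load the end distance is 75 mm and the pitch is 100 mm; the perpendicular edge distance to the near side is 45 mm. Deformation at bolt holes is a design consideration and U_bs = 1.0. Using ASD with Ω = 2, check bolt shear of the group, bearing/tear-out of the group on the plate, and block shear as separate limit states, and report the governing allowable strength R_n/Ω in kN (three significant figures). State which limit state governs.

Bolt shear: A_b = π·30²/4 = 706.9 mm²; R_n = 372 × 706.9 × 4 × 1 / 1000 = 1052 kN → 1052 / 2 = 526 kN.
Bearing: edge l_c = 58.5, r_n = 393.1 kN; interior l_c = 67, r_n = 403.2 kN; R_n = 393.1 + 3·403.2 = 1603 kN → 801 kN.
Block shear: A_gv = 5250, A_nv = 3535, A_nt = 385 mm²; R_n = min(0.6F_uA_nv, 0.6F_yA_gv) + U_bs·F_u·A_nt = 941.5 kN → 471 kN.
Block shear governs: 471 kN.

471 kN (block shear governs)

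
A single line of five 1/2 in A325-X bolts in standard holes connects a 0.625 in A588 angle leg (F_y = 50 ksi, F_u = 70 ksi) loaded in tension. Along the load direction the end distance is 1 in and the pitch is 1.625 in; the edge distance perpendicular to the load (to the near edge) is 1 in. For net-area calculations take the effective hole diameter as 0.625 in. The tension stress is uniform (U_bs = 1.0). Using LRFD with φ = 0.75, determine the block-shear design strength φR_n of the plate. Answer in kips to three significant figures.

Shear plane L_v = 1 + 4·1.625 = 7.5 in; A_gv = 7.5 × 0.625 = 4.688 in².
A_nv = (7.5 − 4.5·0.625) × 0.625 = 2.93 in².
A_nt = (1 − 0.5·0.625) × 0.625 = 0.4297 in².
0.6 F_u A_nv = 123 kips; 0.6 F_y A_gv = 140.6 kips → shear rupture governs the shear term.
R_n = 123 + 1.0 × 70 × 0.4297 = 153.1 kips.
Design strength φR_n = 0.75 × 153.1 = 115 kips.

115 kips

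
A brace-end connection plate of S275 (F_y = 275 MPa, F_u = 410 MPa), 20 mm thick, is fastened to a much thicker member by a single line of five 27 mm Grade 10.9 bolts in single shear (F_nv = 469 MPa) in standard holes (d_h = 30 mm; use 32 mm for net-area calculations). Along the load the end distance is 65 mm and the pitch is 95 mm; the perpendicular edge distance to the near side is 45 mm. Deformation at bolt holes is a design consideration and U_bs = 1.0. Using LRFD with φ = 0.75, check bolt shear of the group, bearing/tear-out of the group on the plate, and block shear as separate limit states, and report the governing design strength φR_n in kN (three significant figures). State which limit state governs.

1010 kN (bolt shear governs)

Bolt shear: A_b = π·27²/4 = 572.6 mm²; R_n = 469 × 572.6 × 5 × 1 / 1000 = 1343 kN → 0.75 × 1343 = 1010 kN.
Bearing: edge l_c = 50, r_n = 492 kN; interior l_c = 65, r_n = 531.4 kN; R_n = 492 + 4·531.4 = 2617 kN → 1960 kN.
Block shear: A_gv = 8900, A_nv = 6020, A_nt = 580 mm²; R_n = min(0.6F_uA_nv, 0.6F_yA_gv) + U_bs·F_u·A_nt = 1706 kN → 1280 kN.
Bolt shear governs: 1010 kN.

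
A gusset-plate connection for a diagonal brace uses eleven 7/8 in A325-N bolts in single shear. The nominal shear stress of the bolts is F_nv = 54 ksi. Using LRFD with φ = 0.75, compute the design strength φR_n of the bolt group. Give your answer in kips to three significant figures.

268 kips

A_b = π × 0.875² / 4 = 0.6013 in².
R_n = F_nv · A_b · n · n_s = 54 × 0.6013 × 11 × 1 = 357.2 kips.
Design strength φR_n = 0.75 × 357.2 = 268 kips.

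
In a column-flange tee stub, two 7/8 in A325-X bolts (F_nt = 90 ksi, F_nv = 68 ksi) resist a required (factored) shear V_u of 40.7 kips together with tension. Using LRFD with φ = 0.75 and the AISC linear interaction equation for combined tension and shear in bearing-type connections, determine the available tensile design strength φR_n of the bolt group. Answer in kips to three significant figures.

51.7 kips

A_b = π·0.875²/4 = 0.6013 in²; f_rv = 40.7 / (2 × 0.6013) = 33.84 ksi.
F'_nt = 1.3 F_nt − (F_nt / φF_nv) f_rv = 1.3·90 − (90/(0.75·68))·33.84 = 57.28 ksi, capped at F_nt → F'_nt = 57.28 ksi.
R_n = F'_nt · A_b · n = 57.28 × 0.6013 × 2 = 68.89 kips.
Design strength φR_n = 0.75 × 68.89 = 51.7 kips.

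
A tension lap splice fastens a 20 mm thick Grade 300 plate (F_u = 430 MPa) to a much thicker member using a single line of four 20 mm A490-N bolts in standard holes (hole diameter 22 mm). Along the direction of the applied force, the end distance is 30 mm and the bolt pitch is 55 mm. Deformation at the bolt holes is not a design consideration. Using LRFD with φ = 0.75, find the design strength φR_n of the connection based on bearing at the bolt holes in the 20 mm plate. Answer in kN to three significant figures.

1140 kN

Per bolt r_n = 1.5 l_c t F_u ≤ 3.0 d t F_u; upper limit = 3.0 × 20 × 20 × 430 / 1000 = 516 kN.
Edge bolt: l_c = 30 − 22/2 = 19 mm → 1.5 × 19 × 20 × 430 / 1000 = 245.1 → r_n = 245.1 kN.
Interior bolts: l_c = 55 − 22 = 33 mm → 1.5 × 33 × 20 × 430 / 1000 = 425.7 → r_n = 425.7 kN.
R_n = 1 × 245.1 + 3 × 425.7 = 1522 kN.
Design strength φR_n = 0.75 × 1522 = 1140 kN.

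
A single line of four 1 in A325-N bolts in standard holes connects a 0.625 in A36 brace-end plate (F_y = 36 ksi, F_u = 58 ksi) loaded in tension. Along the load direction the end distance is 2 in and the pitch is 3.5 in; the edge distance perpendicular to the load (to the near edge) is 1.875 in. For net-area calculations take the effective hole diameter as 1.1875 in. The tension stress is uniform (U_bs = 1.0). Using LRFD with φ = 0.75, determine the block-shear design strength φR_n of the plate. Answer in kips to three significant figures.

Shear plane L_v = 2 + 3·3.5 = 12.5 in; A_gv = 12.5 × 0.625 = 7.812 in².
A_nv = (12.5 − 3.5·1.1875) × 0.625 = 5.215 in².
A_nt = (1.875 − 0.5·1.1875) × 0.625 = 0.8008 in².
0.6 F_u A_nv = 181.5 kips; 0.6 F_y A_gv = 168.7 kips → shear yielding governs the shear term.
R_n = 168.7 + 1.0 × 58 × 0.8008 = 215.2 kips.
Design strength φR_n = 0.75 × 215.2 = 161 kips.

161 kips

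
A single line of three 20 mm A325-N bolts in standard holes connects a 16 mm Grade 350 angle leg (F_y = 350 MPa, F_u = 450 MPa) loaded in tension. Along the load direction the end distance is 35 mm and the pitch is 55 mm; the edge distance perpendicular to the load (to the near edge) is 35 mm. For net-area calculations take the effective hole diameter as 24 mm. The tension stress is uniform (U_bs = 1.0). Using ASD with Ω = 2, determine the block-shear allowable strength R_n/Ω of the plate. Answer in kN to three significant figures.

Shear plane L_v = 35 + 2·55 = 145 mm; A_gv = 145 × 16 = 2320 mm².
A_nv = (145 − 2.5·24) × 16 = 1360 mm².
A_nt = (35 − 0.5·24) × 16 = 368 mm².
0.6 F_u A_nv = 367.2 kN; 0.6 F_y A_gv = 487.2 kN → shear rupture governs the shear term.
R_n = 367.2 + 1.0 × 450 × 368 / 1000 = 532.8 kN.
Allowable strength R_n/Ω = 532.8 / 2 = 266 kN.

266 kN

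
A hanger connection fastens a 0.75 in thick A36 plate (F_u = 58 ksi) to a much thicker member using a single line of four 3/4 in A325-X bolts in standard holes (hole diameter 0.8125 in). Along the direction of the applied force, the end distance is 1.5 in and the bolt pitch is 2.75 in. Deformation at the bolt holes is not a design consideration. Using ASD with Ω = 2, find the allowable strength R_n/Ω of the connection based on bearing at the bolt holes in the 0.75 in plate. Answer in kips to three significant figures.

182 kips

Per bolt r_n = 1.5 l_c t F_u ≤ 3.0 d t F_u; upper limit = 3.0 × 0.75 × 0.75 × 58 = 97.88 kips.
Edge bolt: l_c = 1.5 − 0.8125/2 = 1.094 in → 1.5 × 1.094 × 0.75 × 58 = 71.37 → r_n = 71.37 kips.
Interior bolts: l_c = 2.75 − 0.8125 = 1.938 in → 1.5 × 1.938 × 0.75 × 58 = 126.4 → r_n = 97.88 kips.
R_n = 1 × 71.37 + 3 × 97.88 = 365 kips.
Allowable strength R_n/Ω = 365 / 2 = 182 kips.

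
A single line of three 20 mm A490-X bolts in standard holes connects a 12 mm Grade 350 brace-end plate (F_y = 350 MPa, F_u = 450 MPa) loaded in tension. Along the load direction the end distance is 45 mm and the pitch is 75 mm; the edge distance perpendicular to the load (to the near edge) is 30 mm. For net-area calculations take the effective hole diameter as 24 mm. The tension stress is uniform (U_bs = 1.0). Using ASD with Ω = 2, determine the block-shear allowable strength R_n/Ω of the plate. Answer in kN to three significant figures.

Shear plane L_v = 45 + 2·75 = 195 mm; A_gv = 195 × 12 = 2340 mm².
A_nv = (195 − 2.5·24) × 12 = 1620 mm².
A_nt = (30 − 0.5·24) × 12 = 216 mm².
0.6 F_u A_nv = 437.4 kN; 0.6 F_y A_gv = 491.4 kN → shear rupture governs the shear term.
R_n = 437.4 + 1.0 × 450 × 216 / 1000 = 534.6 kN.
Allowable strength R_n/Ω = 534.6 / 2 = 267 kN.

267 kN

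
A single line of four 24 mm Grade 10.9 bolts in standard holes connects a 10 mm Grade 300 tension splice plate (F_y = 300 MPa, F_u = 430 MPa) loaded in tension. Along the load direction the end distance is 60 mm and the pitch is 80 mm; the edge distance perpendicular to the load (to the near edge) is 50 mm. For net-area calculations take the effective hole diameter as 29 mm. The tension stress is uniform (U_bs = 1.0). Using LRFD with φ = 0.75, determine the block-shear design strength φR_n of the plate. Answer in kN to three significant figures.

Shear plane L_v = 60 + 3·80 = 300 mm; A_gv = 300 × 10 = 3000 mm².
A_nv = (300 − 3.5·29) × 10 = 1985 mm².
A_nt = (50 − 0.5·29) × 10 = 355 mm².
0.6 F_u A_nv = 512.1 kN; 0.6 F_y A_gv = 540 kN → shear rupture governs the shear term.
R_n = 512.1 + 1.0 × 430 × 355 / 1000 = 664.8 kN.
Design strength φR_n = 0.75 × 664.8 = 499 kN.

499 kN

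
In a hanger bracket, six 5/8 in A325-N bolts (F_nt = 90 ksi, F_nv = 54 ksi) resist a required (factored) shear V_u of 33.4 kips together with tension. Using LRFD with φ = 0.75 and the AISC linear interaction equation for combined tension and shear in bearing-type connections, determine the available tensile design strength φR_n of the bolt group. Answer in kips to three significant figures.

106 kips

A_b = π·0.625²/4 = 0.3068 in²; f_rv = 33.4 / (6 × 0.3068) = 18.14 ksi.
F'_nt = 1.3 F_nt − (F_nt / φF_nv) f_rv = 1.3·90 − (90/(0.75·54))·18.14 = 76.68 ksi, capped at F_nt → F'_nt = 76.68 ksi.
R_n = F'_nt · A_b · n = 76.68 × 0.3068 × 6 = 141.1 kips.
Design strength φR_n = 0.75 × 141.1 = 106 kips.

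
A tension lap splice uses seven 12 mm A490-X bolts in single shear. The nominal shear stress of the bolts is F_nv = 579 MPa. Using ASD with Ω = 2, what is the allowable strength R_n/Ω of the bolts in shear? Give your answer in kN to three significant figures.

A_b = π × 12² / 4 = 113.1 mm².
R_n = F_nv · A_b · n · n_s = 579 × 113.1 × 7 × 1 / 1000 = 458.4 kN.
Allowable strength R_n/Ω = 458.4 / 2 = 229 kN.

229 kN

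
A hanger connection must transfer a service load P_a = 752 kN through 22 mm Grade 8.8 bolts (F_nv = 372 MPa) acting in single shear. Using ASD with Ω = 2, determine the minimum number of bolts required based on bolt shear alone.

A_b = π·22²/4 = 380.1 mm².
Per-bolt allowable strength R_n/Ω = 372 × 380.1 × 1 / 1000 / 2 = 70.7 kN.
n ≥ 752 / 70.7 = 10.64 → use 11 bolts.

11 bolts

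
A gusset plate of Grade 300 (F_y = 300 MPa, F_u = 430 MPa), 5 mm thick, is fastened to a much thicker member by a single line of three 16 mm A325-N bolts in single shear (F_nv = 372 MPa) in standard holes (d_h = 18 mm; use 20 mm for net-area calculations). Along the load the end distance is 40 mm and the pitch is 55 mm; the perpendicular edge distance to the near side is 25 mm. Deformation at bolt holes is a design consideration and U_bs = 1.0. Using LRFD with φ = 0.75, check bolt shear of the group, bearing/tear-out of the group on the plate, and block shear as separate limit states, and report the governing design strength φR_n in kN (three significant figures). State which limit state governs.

Bolt shear: A_b = π·16²/4 = 201.1 mm²; R_n = 372 × 201.1 × 3 × 1 / 1000 = 224.4 kN → 0.75 × 224.4 = 168 kN.
Bearing: edge l_c = 31, r_n = 79.98 kN; interior l_c = 37, r_n = 82.56 kN; R_n = 79.98 + 2·82.56 = 245.1 kN → 184 kN.
Block shear: A_gv = 750, A_nv = 500, A_nt = 75 mm²; R_n = min(0.6F_uA_nv, 0.6F_yA_gv) + U_bs·F_u·A_nt = 161.2 kN → 121 kN.
Block shear governs: 121 kN.

121 kN (block shear governs)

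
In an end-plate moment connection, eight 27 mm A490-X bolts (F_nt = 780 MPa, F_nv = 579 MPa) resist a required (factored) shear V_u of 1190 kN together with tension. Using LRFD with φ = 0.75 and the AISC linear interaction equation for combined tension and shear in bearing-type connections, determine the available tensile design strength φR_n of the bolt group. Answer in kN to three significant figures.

A_b = π·27²/4 = 572.6 mm²; f_rv = 1190 × 1000 / (8 × 572.6) = 259.8 MPa.
F'_nt = 1.3 F_nt − (F_nt / φF_nv) f_rv = 1.3·780 − (780/(0.75·579))·259.8 = 547.3 MPa, capped at F_nt → F'_nt = 547.3 MPa.
R_n = F'_nt · A_b · n = 547.3 × 572.6 × 8 / 1000 = 2507 kN.
Design strength φR_n = 0.75 × 2507 = 1880 kN.

1880 kN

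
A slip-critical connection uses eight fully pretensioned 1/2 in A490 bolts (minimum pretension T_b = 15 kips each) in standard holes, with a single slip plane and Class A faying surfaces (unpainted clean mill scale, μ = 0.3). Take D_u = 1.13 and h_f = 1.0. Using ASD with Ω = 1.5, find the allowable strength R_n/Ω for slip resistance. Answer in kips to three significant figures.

R_n = μ · D_u · h_f · T_b · n_s · n_b = 0.3 × 1.13 × 1.0 × 15 × 1 × 8 = 40.68 kips.
Allowable strength R_n/Ω = 40.68 / 1.5 = 27.1 kips.

27.1 kips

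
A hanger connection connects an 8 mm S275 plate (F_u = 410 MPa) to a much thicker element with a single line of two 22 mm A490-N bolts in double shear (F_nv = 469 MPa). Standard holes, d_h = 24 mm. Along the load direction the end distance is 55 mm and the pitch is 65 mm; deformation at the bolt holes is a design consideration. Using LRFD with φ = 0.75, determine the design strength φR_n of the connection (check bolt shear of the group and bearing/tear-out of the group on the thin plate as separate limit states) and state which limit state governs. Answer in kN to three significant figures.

248 kN (bearing governs)

Bolt shear: A_b = π·22²/4 = 380.1 mm²; R_n = 469 × 380.1 × 2 × 2 / 1000 = 713.1 kN → 0.75 × 713.1 = 535 kN.
Bearing (1.2 l_c t F_u ≤ 2.4 d t F_u): upper limit = 2.4·22·8·410 / 1000 = 173.2 kN.
  Edge l_c = 55 − 24/2 = 43 → r_n = 169.2 kN; interior l_c = 65 − 24 = 41 → r_n = 161.4 kN.
  R_n,bearing = 1·169.2 + 1·161.4 = 330.6 kN → 0.75 × 330.6 = 248 kN.
Bearing governs: 248 kN.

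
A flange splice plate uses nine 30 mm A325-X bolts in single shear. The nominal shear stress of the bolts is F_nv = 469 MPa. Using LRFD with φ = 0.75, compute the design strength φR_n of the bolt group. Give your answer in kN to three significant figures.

2240 kN

A_b = π × 30² / 4 = 706.9 mm².
R_n = F_nv · A_b · n · n_s = 469 × 706.9 × 9 × 1 / 1000 = 2984 kN.
Design strength φR_n = 0.75 × 2984 = 2240 kN.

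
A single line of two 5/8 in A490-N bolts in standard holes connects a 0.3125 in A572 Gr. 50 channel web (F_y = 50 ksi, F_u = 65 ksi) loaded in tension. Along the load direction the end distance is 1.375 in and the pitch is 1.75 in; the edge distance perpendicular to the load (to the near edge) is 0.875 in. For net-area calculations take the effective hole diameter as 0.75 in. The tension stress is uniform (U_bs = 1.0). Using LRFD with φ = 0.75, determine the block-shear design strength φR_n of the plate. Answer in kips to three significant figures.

25.9 kips

Shear plane L_v = 1.375 + 1·1.75 = 3.125 in; A_gv = 3.125 × 0.3125 = 0.9766 in².
A_nv = (3.125 − 1.5·0.75) × 0.3125 = 0.625 in².
A_nt = (0.875 − 0.5·0.75) × 0.3125 = 0.1562 in².
0.6 F_u A_nv = 24.38 kips; 0.6 F_y A_gv = 29.3 kips → shear rupture governs the shear term.
R_n = 24.38 + 1.0 × 65 × 0.1562 = 34.53 kips.
Design strength φR_n = 0.75 × 34.53 = 25.9 kips.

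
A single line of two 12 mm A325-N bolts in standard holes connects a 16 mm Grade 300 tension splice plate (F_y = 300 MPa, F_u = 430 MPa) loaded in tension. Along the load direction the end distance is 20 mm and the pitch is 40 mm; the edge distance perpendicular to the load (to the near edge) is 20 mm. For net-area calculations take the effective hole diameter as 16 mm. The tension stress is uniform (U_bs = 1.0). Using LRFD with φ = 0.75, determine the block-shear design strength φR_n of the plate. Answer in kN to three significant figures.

173 kN

Shear plane L_v = 20 + 1·40 = 60 mm; A_gv = 60 × 16 = 960 mm².
A_nv = (60 − 1.5·16) × 16 = 576 mm².
A_nt = (20 − 0.5·16) × 16 = 192 mm².
0.6 F_u A_nv = 148.6 kN; 0.6 F_y A_gv = 172.8 kN → shear rupture governs the shear term.
R_n = 148.6 + 1.0 × 430 × 192 / 1000 = 231.2 kN.
Design strength φR_n = 0.75 × 231.2 = 173 kN.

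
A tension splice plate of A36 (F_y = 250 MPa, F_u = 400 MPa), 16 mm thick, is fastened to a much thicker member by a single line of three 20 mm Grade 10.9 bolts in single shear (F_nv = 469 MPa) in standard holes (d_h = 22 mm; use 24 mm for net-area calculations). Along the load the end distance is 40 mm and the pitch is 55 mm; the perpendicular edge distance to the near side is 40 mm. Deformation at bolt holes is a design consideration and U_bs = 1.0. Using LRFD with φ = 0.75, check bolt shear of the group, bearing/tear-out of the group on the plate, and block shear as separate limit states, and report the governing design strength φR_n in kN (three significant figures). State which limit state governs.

Bolt shear: A_b = π·20²/4 = 314.2 mm²; R_n = 469 × 314.2 × 3 × 1 / 1000 = 442 kN → 0.75 × 442 = 332 kN.
Bearing: edge l_c = 29, r_n = 222.7 kN; interior l_c = 33, r_n = 253.4 kN; R_n = 222.7 + 2·253.4 = 729.6 kN → 547 kN.
Block shear: A_gv = 2400, A_nv = 1440, A_nt = 448 mm²; R_n = min(0.6F_uA_nv, 0.6F_yA_gv) + U_bs·F_u·A_nt = 524.8 kN → 394 kN.
Bolt shear governs: 332 kN.

332 kN (bolt shear governs)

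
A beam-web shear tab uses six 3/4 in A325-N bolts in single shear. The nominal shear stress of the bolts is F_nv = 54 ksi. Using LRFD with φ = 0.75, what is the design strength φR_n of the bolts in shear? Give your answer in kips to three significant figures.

A_b = π × 0.75² / 4 = 0.4418 in².
R_n = F_nv · A_b · n · n_s = 54 × 0.4418 × 6 × 1 = 143.1 kips.
Design strength φR_n = 0.75 × 143.1 = 107 kips.

107 kips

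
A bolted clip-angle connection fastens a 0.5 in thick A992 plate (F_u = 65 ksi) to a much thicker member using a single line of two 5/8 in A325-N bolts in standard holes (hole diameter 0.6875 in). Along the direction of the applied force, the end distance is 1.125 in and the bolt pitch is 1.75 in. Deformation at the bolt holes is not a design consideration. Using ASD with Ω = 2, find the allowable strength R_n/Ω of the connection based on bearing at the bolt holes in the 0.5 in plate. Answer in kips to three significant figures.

Per bolt r_n = 1.5 l_c t F_u ≤ 3.0 d t F_u; upper limit = 3.0 × 0.625 × 0.5 × 65 = 60.94 kips.
Edge bolt: l_c = 1.125 − 0.6875/2 = 0.7812 in → 1.5 × 0.7812 × 0.5 × 65 = 38.09 → r_n = 38.09 kips.
Interior bolts: l_c = 1.75 − 0.6875 = 1.062 in → 1.5 × 1.062 × 0.5 × 65 = 51.8 → r_n = 51.8 kips.
R_n = 1 × 38.09 + 1 × 51.8 = 89.88 kips.
Allowable strength R_n/Ω = 89.88 / 2 = 44.9 kips.

44.9 kips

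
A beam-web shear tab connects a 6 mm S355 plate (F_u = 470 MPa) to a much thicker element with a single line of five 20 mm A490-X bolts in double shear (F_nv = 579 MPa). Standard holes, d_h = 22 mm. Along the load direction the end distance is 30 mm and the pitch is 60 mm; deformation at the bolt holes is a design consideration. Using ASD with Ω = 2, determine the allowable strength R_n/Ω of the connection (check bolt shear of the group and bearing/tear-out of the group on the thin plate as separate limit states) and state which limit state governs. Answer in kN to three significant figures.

289 kN (bearing governs)

Bolt shear: A_b = π·20²/4 = 314.2 mm²; R_n = 579 × 314.2 × 5 × 2 / 1000 = 1819 kN → 1819 / 2 = 909 kN.
Bearing (1.2 l_c t F_u ≤ 2.4 d t F_u): upper limit = 2.4·20·6·470 / 1000 = 135.4 kN.
  Edge l_c = 30 − 22/2 = 19 → r_n = 64.3 kN; interior l_c = 60 − 22 = 38 → r_n = 128.6 kN.
  R_n,bearing = 1·64.3 + 4·128.6 = 578.7 kN → 578.7 / 2 = 289 kN.
Bearing governs: 289 kN.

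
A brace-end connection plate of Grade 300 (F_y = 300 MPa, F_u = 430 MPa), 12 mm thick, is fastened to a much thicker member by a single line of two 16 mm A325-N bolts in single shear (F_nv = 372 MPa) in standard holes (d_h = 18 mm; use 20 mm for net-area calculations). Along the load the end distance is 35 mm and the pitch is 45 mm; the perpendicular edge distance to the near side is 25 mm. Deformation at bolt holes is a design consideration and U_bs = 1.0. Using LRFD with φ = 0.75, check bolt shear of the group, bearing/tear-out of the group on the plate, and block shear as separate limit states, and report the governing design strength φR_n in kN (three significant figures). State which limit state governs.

112 kN (bolt shear governs)

Bolt shear: A_b = π·16²/4 = 201.1 mm²; R_n = 372 × 201.1 × 2 × 1 / 1000 = 149.6 kN → 0.75 × 149.6 = 112 kN.
Bearing: edge l_c = 26, r_n = 161 kN; interior l_c = 27, r_n = 167.2 kN; R_n = 161 + 1·167.2 = 328.2 kN → 246 kN.
Block shear: A_gv = 960, A_nv = 600, A_nt = 180 mm²; R_n = min(0.6F_uA_nv, 0.6F_yA_gv) + U_bs·F_u·A_nt = 232.2 kN → 174 kN.
Bolt shear governs: 112 kN.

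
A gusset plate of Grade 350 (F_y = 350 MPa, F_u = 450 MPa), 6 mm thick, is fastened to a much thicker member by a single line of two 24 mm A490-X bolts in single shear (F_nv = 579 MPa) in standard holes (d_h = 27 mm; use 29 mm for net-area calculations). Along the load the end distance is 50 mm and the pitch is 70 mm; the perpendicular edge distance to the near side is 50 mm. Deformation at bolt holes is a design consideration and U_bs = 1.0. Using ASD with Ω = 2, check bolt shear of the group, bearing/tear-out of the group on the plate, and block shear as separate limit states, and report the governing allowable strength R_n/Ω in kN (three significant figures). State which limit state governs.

110 kN (block shear governs)

Bolt shear: A_b = π·24²/4 = 452.4 mm²; R_n = 579 × 452.4 × 2 × 1 / 1000 = 523.9 kN → 523.9 / 2 = 262 kN.
Bearing: edge l_c = 36.5, r_n = 118.3 kN; interior l_c = 43, r_n = 139.3 kN; R_n = 118.3 + 1·139.3 = 257.6 kN → 129 kN.
Block shear: A_gv = 720, A_nv = 459, A_nt = 213 mm²; R_n = min(0.6F_uA_nv, 0.6F_yA_gv) + U_bs·F_u·A_nt = 219.8 kN → 110 kN.
Block shear governs: 110 kN.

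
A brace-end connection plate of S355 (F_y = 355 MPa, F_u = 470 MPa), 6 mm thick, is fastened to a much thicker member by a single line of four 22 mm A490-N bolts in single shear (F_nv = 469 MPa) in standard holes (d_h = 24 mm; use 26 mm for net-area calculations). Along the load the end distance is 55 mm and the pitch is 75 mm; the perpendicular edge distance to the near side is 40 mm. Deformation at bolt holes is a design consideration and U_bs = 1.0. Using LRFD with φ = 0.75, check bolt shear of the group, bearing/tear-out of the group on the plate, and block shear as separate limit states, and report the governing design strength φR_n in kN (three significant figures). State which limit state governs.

297 kN (block shear governs)

Bolt shear: A_b = π·22²/4 = 380.1 mm²; R_n = 469 × 380.1 × 4 × 1 / 1000 = 713.1 kN → 0.75 × 713.1 = 535 kN.
Bearing: edge l_c = 43, r_n = 145.5 kN; interior l_c = 51, r_n = 148.9 kN; R_n = 145.5 + 3·148.9 = 592.2 kN → 444 kN.
Block shear: A_gv = 1680, A_nv = 1134, A_nt = 162 mm²; R_n = min(0.6F_uA_nv, 0.6F_yA_gv) + U_bs·F_u·A_nt = 395.9 kN → 297 kN.
Block shear governs: 297 kN.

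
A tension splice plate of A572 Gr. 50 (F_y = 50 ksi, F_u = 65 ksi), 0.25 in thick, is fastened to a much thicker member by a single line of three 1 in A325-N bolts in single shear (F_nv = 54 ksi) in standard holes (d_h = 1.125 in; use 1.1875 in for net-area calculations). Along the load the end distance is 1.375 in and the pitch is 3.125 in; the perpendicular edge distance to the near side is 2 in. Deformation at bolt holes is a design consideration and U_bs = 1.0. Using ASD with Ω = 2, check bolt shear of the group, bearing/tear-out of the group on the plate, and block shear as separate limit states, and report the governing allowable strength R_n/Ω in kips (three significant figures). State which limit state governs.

34.1 kips (block shear governs)

Bolt shear: A_b = π·1²/4 = 0.7854 in²; R_n = 54 × 0.7854 × 3 × 1 = 127.2 kips → 127.2 / 2 = 63.6 kips.
Bearing: edge l_c = 0.8125, r_n = 15.84 kips; interior l_c = 2, r_n = 39 kips; R_n = 15.84 + 2·39 = 93.84 kips → 46.9 kips.
Block shear: A_gv = 1.906, A_nv = 1.164, A_nt = 0.3516 in²; R_n = min(0.6F_uA_nv, 0.6F_yA_gv) + U_bs·F_u·A_nt = 68.25 kips → 34.1 kips.
Block shear governs: 34.1 kips.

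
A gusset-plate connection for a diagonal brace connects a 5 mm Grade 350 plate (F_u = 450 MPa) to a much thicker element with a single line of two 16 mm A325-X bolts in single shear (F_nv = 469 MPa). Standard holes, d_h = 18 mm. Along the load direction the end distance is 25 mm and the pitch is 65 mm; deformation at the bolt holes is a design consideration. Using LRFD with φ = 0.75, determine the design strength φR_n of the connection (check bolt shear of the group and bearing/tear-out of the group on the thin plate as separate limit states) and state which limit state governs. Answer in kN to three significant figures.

Bolt shear: A_b = π·16²/4 = 201.1 mm²; R_n = 469 × 201.1 × 2 × 1 / 1000 = 188.6 kN → 0.75 × 188.6 = 141 kN.
Bearing (1.2 l_c t F_u ≤ 2.4 d t F_u): upper limit = 2.4·16·5·450 / 1000 = 86.4 kN.
  Edge l_c = 25 − 18/2 = 16 → r_n = 43.2 kN; interior l_c = 65 − 18 = 47 → r_n = 86.4 kN.
  R_n,bearing = 1·43.2 + 1·86.4 = 129.6 kN → 0.75 × 129.6 = 97.2 kN.
Bearing governs: 97.2 kN.

97.2 kN (bearing governs)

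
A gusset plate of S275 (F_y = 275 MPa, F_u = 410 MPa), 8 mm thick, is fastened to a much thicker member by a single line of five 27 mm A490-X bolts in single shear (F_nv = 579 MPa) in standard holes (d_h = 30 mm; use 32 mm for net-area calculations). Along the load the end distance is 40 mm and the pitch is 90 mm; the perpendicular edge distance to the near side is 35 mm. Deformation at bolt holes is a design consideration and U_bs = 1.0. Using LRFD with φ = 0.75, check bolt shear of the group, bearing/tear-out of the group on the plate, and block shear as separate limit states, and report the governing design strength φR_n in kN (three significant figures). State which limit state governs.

Bolt shear: A_b = π·27²/4 = 572.6 mm²; R_n = 579 × 572.6 × 5 × 1 / 1000 = 1658 kN → 0.75 × 1658 = 1240 kN.
Bearing: edge l_c = 25, r_n = 98.4 kN; interior l_c = 60, r_n = 212.5 kN; R_n = 98.4 + 4·212.5 = 948.6 kN → 711 kN.
Block shear: A_gv = 3200, A_nv = 2048, A_nt = 152 mm²; R_n = min(0.6F_uA_nv, 0.6F_yA_gv) + U_bs·F_u·A_nt = 566.1 kN → 425 kN.
Block shear governs: 425 kN.

425 kN (block shear governs)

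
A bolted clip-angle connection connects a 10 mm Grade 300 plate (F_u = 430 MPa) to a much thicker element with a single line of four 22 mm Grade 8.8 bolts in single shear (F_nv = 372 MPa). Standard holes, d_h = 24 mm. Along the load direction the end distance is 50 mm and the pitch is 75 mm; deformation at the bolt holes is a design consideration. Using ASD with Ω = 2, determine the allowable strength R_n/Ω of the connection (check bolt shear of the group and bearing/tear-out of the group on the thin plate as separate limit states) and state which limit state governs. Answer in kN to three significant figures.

283 kN (bolt shear governs)

Bolt shear: A_b = π·22²/4 = 380.1 mm²; R_n = 372 × 380.1 × 4 × 1 / 1000 = 565.6 kN → 565.6 / 2 = 283 kN.
Bearing (1.2 l_c t F_u ≤ 2.4 d t F_u): upper limit = 2.4·22·10·430 / 1000 = 227 kN.
  Edge l_c = 50 − 24/2 = 38 → r_n = 196.1 kN; interior l_c = 75 − 24 = 51 → r_n = 227 kN.
  R_n,bearing = 1·196.1 + 3·227 = 877.2 kN → 877.2 / 2 = 439 kN.
Bolt shear governs: 283 kN.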